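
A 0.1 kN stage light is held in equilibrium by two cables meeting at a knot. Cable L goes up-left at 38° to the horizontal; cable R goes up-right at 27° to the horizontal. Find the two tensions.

ΣF_x = 0: −T_L·cos38° + T_R·cos27° = 0 → T_R = 0.884405·T_L.
ΣF_y = 0: T_L·sin38° + T_R·sin27° = 0.1.
Substitute: T_L·(0.615661 + 0.884405·0.45399) = 0.1 → T_L = 0.0983118 ≈ 0.09831 kN.
Then T_R = 0.884405 × 0.0983118 = 0.08695 kN.

T_L = 0.09831 kN, T_R = 0.08695 kN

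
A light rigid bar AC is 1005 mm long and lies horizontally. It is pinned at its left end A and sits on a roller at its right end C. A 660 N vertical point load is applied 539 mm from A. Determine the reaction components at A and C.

A_x = 0, A_y = 306.0 N, C_y = 354.0 N

Moments about A: C_y·1005 − 660·539 = 0 → C_y = 355740/1005 = 353.97 ≈ 354.0 N.
ΣF_y = 0: A_y + 353.97 − 660 = 0 → A_y = 306.0 N.
ΣF_x = 0: no horizontal applied forces, so A_x = 0.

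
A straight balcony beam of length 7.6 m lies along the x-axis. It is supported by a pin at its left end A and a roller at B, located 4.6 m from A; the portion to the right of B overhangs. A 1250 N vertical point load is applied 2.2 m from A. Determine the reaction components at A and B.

Taking moments about A: B_y·4.6 − 1250·2.2 = 0 → B_y = 2750/4.6 = 597.826 ≈ 597.8 N.
ΣF_y = 0: A_y + 597.826 − 1250 = 0 → A_y = 652.2 N.
ΣF_x = 0: no horizontal applied forces, so A_x = 0.

A_x = 0, A_y = 652.2 N, B_y = 597.8 N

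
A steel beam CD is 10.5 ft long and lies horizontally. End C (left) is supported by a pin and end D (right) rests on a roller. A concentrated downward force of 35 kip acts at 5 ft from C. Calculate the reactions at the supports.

C_x = 0, C_y = 18.33 kip, D_y = 16.67 kip

Moments about C: D_y·10.5 − 35·5 = 0 → D_y = 175/10.5 = 16.6667 ≈ 16.67 kip.
ΣF_y = 0: C_y + 16.6667 − 35 = 0 → C_y = 18.33 kip.
ΣF_x = 0: no horizontal applied forces, so C_x = 0.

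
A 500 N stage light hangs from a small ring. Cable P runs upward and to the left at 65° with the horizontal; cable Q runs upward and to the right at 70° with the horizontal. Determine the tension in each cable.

T_P = 241.8 N, T_Q = 298.8 N

ΣF_x = 0: −T_P·cos65° + T_Q·cos70° = 0 → T_Q = 1.23565·T_P.
ΣF_y = 0: T_P·sin65° + T_Q·sin70° = 500.
Substitute: T_P·(0.906308 + 1.23565·0.939693) = 500 → T_P = 241.845 ≈ 241.8 N.
Then T_Q = 1.23565 × 241.845 = 298.8 N.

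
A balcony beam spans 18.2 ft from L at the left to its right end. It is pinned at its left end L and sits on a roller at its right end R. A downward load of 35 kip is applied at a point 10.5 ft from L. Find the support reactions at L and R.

L_x = 0, L_y = 14.81 kip, R_y = 20.19 kip

ΣM about L: R_y·18.2 − 35·10.5 = 0 → R_y = 367.5/18.2 = 20.1923 ≈ 20.19 kip.
ΣF_y = 0: L_y + 20.1923 − 35 = 0 → L_y = 14.81 kip.
ΣF_x = 0: no horizontal applied forces, so L_x = 0.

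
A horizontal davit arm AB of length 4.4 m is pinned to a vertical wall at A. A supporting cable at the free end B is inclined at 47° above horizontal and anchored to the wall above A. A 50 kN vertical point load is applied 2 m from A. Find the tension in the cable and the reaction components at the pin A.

ΣM about A: T·sin47°·4.4 − 50·2 = 0 → T = 100/(4.4·0.731354) = 31.0756 ≈ 31.08 kN.
ΣF_x = 0: A_x − T·cos47° = 0 → A_x = 31.0756 × 0.681998 = 21.19 kN.
ΣF_y = 0: A_y + T·sin47° − 50 = 0 → A_y = 50 − 31.0756 × 0.731354 = 27.27 kN.

T = 31.08 kN, A_x = 21.19 kN, A_y = 27.27 kN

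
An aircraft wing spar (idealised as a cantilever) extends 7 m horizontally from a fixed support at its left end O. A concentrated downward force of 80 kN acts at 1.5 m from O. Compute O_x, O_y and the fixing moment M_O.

ΣF_x = 0: O_x = 0.
ΣF_y = 0: O_y − 80 = 0 → O_y = 80.00 kN.
ΣM about O: M_O − 80·1.5 = 0 → M_O = 120.0 kN·m.

O_x = 0, O_y = 80.00 kN, M_O = 120.0 kN·m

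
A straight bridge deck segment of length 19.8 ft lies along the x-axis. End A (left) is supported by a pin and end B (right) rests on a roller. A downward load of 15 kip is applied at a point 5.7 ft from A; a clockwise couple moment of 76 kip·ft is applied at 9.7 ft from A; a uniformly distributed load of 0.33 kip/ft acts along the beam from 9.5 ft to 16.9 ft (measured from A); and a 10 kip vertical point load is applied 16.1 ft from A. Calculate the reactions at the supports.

Resultant of the distributed load: 0.33 × 7.4 = 2.442 kip at 13.2 ft from A.
ΣM about A: B_y·19.8 − 15·5.7 − 76 − (0.33·7.4)·13.2 − 10·16.1 = 0 → B_y = 354.7344/19.8 = 17.9159 ≈ 17.92 kip.
ΣF_y = 0: A_y + 17.9159 − 15 − 0.33·7.4 − 10 = 0 → A_y = 9.526 kip.
ΣF_x = 0: no horizontal applied forces, so A_x = 0.

A_x = 0, A_y = 9.526 kip, B_y = 17.92 kip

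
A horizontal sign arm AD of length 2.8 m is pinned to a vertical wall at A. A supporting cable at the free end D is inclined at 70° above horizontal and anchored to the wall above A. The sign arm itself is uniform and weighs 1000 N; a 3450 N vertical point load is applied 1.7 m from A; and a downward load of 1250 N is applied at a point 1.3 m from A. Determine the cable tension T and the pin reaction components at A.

T = 3379 N, A_x = 1156 N, A_y = 2525 N

ΣM about A: T·sin70°·2.8 − 1000·1.4 − 3450·1.7 − 1250·1.3 = 0 → T = 8890/(2.8·0.939693) = 3378.76 ≈ 3379 N.
ΣF_x = 0: A_x − T·cos70° = 0 → A_x = 3378.76 × 0.34202 = 1156 N.
ΣF_y = 0: A_y + T·sin70° − 1000 − 3450 − 1250 = 0 → A_y = 5700 − 3378.76 × 0.939693 = 2525 N.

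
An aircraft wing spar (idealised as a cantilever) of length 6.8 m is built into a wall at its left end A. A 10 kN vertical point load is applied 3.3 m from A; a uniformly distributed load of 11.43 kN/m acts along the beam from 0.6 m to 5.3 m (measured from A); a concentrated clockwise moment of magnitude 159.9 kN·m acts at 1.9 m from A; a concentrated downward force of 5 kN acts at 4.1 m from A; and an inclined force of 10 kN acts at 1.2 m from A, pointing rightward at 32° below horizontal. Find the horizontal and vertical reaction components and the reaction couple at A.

A_x = -8.480 kN, A_y = 74.02 kN, M_A = 378.2 kN·m

Resultant of the distributed load: 11.43 × 4.7 = 53.721 kN at 2.95 m from A.
ΣF_x = 0: A_x + 10·cos32° = 0 → A_x = -8.480 kN.
ΣF_y = 0: A_y − 10 − 11.43·4.7 − 5 − 10·sin32° = 0 → A_y = 74.02 kN.
ΣM about A: M_A − 10·3.3 − (11.43·4.7)·2.95 − 159.9 − 5·4.1 − 10·sin32°·1.2 = 0 → M_A = 378.2 kN·m.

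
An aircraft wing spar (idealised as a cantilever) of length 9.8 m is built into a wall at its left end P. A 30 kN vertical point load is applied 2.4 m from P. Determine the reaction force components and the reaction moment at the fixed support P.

ΣF_x = 0: P_x = 0.
ΣF_y = 0: P_y − 30 = 0 → P_y = 30.00 kN.
ΣM about P: M_P − 30·2.4 = 0 → M_P = 72.00 kN·m.

P_x = 0, P_y = 30.00 kN, M_P = 72.00 kN·m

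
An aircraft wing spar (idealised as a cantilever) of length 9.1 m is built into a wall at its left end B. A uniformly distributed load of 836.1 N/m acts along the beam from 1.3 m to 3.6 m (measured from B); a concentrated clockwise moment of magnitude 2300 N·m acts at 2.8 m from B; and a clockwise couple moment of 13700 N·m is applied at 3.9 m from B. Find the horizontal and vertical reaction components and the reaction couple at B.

B_x = 0, B_y = 1923 N, M_B = 20710 N·m

Resultant of the distributed load: 836.1 × 2.3 = 1923.03 N at 2.45 m from B.
ΣF_x = 0: B_x = 0.
ΣF_y = 0: B_y − 836.1·2.3 = 0 → B_y = 1923 N.
ΣM about B: M_B − (836.1·2.3)·2.45 − 2300 − 13700 = 0 → M_B = 20710 N·m.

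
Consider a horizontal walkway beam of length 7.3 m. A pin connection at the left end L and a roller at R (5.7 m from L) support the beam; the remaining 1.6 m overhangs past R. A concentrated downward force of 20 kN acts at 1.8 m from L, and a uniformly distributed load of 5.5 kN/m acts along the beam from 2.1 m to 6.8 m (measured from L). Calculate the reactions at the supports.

L_x = 0, L_y = 19.35 kN, R_y = 26.50 kN

Resultant of the distributed load: 5.5 × 4.7 = 25.85 kN at 4.45 m from L.
Taking moments about L: R_y·5.7 − 20·1.8 − (5.5·4.7)·4.45 = 0 → R_y = 151.0325/5.7 = 26.4969 ≈ 26.50 kN.
ΣF_y = 0: L_y + 26.4969 − 20 − 5.5·4.7 = 0 → L_y = 19.35 kN.
ΣF_x = 0: no horizontal applied forces, so L_x = 0.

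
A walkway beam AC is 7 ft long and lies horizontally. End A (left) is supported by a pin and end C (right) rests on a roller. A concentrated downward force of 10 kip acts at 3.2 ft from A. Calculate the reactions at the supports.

A_x = 0, A_y = 5.429 kip, C_y = 4.571 kip

ΣM about A: C_y·7 − 10·3.2 = 0 → C_y = 32/7 = 4.57143 ≈ 4.571 kip.
ΣF_y = 0: A_y + 4.57143 − 10 = 0 → A_y = 5.429 kip.
ΣF_x = 0: no horizontal applied forces, so A_x = 0.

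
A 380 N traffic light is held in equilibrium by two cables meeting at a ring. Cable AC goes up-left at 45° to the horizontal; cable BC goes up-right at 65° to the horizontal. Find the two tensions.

ΣF_x = 0: −T_AC·cos45° + T_BC·cos65° = 0 → T_BC = 1.67316·T_AC.
ΣF_y = 0: T_AC·sin45° + T_BC·sin65° = 380.
Substitute: T_AC·(0.707107 + 1.67316·0.906308) = 380 → T_AC = 170.901 ≈ 170.9 N.
Then T_BC = 1.67316 × 170.901 = 285.9 N.

T_AC = 170.9 N, T_BC = 285.9 N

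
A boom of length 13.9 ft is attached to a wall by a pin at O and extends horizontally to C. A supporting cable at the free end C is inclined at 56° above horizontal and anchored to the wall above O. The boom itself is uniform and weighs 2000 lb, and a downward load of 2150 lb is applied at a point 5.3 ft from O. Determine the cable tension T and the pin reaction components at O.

T = 2195 lb, O_x = 1227 lb, O_y = 2330 lb

ΣM about O: T·sin56°·13.9 − 2000·6.95 − 2150·5.3 = 0 → T = 25295/(13.9·0.829038) = 2195.06 ≈ 2195 lb.
ΣF_x = 0: O_x − T·cos56° = 0 → O_x = 2195.06 × 0.559193 = 1227 lb.
ΣF_y = 0: O_y + T·sin56° − 2000 − 2150 = 0 → O_y = 4150 − 2195.06 × 0.829038 = 2330 lb.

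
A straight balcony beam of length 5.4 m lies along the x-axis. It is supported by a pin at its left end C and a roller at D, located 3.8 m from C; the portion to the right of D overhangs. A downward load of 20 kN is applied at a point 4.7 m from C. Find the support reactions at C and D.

C_x = 0, C_y = -4.737 kN, D_y = 24.74 kN

ΣM about C: D_y·3.8 − 20·4.7 = 0 → D_y = 94/3.8 = 24.7368 ≈ 24.74 kN.
ΣF_y = 0: C_y + 24.7368 − 20 = 0 → C_y = -4.737 kN.
ΣF_x = 0: no horizontal applied forces, so C_x = 0.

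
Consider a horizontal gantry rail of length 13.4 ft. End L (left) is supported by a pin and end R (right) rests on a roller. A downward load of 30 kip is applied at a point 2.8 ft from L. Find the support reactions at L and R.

Moments about L: R_y·13.4 − 30·2.8 = 0 → R_y = 84/13.4 = 6.26866 ≈ 6.269 kip.
ΣF_y = 0: L_y + 6.26866 − 30 = 0 → L_y = 23.73 kip.
ΣF_x = 0: no horizontal applied forces, so L_x = 0.

L_x = 0, L_y = 23.73 kip, R_y = 6.269 kip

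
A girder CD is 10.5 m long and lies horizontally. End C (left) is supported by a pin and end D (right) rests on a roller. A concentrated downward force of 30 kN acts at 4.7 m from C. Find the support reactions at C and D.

C_x = 0, C_y = 16.57 kN, D_y = 13.43 kN

ΣM about C: D_y·10.5 − 30·4.7 = 0 → D_y = 141/10.5 = 13.4286 ≈ 13.43 kN.
ΣF_y = 0: C_y + 13.4286 − 30 = 0 → C_y = 16.57 kN.
ΣF_x = 0: no horizontal applied forces, so C_x = 0.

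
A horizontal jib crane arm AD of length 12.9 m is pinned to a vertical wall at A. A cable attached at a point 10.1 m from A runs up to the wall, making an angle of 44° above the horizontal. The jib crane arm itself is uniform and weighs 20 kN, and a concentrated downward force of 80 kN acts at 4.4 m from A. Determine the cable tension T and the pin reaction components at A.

ΣM about A: T·sin44°·10.1 − 20·6.45 − 80·4.4 = 0 → T = 481/(10.1·0.694658) = 68.5571 ≈ 68.56 kN.
ΣF_x = 0: A_x − T·cos44° = 0 → A_x = 68.5571 × 0.71934 = 49.32 kN.
ΣF_y = 0: A_y + T·sin44° − 20 − 80 = 0 → A_y = 100 − 68.5571 × 0.694658 = 52.38 kN.

T = 68.56 kN, A_x = 49.32 kN, A_y = 52.38 kN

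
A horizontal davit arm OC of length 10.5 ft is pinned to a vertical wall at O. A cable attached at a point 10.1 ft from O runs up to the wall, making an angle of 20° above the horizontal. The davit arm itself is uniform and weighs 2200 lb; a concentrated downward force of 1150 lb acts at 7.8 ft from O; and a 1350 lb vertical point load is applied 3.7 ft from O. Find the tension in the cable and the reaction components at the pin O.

T = 7386 lb, O_x = 6941 lb, O_y = 2174 lb

ΣM about O: T·sin20°·10.1 − 2200·5.25 − 1150·7.8 − 1350·3.7 = 0 → T = 25515/(10.1·0.34202) = 7386.23 ≈ 7386 lb.
ΣF_x = 0: O_x − T·cos20° = 0 → O_x = 7386.23 × 0.939693 = 6941 lb.
ΣF_y = 0: O_y + T·sin20° − 2200 − 1150 − 1350 = 0 → O_y = 4700 − 7386.23 × 0.34202 = 2174 lb.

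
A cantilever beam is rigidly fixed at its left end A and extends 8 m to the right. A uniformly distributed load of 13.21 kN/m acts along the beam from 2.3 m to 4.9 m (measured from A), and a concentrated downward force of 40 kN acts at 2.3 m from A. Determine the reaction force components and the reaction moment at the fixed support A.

Resultant of the distributed load: 13.21 × 2.6 = 34.346 kN at 3.6 m from A.
ΣF_x = 0: A_x = 0.
ΣF_y = 0: A_y − 13.21·2.6 − 40 = 0 → A_y = 74.35 kN.
ΣM about A: M_A − (13.21·2.6)·3.6 − 40·2.3 = 0 → M_A = 215.6 kN·m.

A_x = 0, A_y = 74.35 kN, M_A = 215.6 kN·m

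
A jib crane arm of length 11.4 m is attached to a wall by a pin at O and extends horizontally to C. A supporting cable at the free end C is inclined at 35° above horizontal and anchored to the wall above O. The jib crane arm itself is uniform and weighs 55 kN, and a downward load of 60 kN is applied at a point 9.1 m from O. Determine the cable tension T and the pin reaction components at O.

ΣM about O: T·sin35°·11.4 − 55·5.7 − 60·9.1 = 0 → T = 859.5/(11.4·0.573576) = 131.447 ≈ 131.4 kN.
ΣF_x = 0: O_x − T·cos35° = 0 → O_x = 131.447 × 0.819152 = 107.7 kN.
ΣF_y = 0: O_y + T·sin35° − 55 − 60 = 0 → O_y = 115 − 131.447 × 0.573576 = 39.61 kN.

T = 131.4 kN, O_x = 107.7 kN, O_y = 39.61 kN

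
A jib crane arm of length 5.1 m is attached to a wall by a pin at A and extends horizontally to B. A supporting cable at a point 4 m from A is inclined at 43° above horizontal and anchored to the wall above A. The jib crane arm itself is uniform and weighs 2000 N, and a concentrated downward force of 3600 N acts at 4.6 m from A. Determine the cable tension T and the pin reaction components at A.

ΣM about A: T·sin43°·4 − 2000·2.55 − 3600·4.6 = 0 → T = 21660/(4·0.681998) = 7939.91 ≈ 7940 N.
ΣF_x = 0: A_x − T·cos43° = 0 → A_x = 7939.91 × 0.731354 = 5807 N.
ΣF_y = 0: A_y + T·sin43° − 2000 − 3600 = 0 → A_y = 5600 − 7939.91 × 0.681998 = 185.0 N.

T = 7940 N, A_x = 5807 N, A_y = 185.0 N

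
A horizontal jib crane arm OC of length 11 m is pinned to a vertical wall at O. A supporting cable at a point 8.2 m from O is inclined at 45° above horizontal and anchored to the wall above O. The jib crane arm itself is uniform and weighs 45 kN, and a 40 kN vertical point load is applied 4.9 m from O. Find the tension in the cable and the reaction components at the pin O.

ΣM about O: T·sin45°·8.2 − 45·5.5 − 40·4.9 = 0 → T = 443.5/(8.2·0.707107) = 76.4882 ≈ 76.49 kN.
ΣF_x = 0: O_x − T·cos45° = 0 → O_x = 76.4882 × 0.707107 = 54.09 kN.
ΣF_y = 0: O_y + T·sin45° − 45 − 40 = 0 → O_y = 85 − 76.4882 × 0.707107 = 30.91 kN.

T = 76.49 kN, O_x = 54.09 kN, O_y = 30.91 kN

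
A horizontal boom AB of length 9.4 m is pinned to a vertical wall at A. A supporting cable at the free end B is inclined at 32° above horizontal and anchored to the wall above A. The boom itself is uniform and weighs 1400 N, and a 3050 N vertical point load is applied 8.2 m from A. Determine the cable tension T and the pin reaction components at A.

T = 6342 N, A_x = 5378 N, A_y = 1089 N

ΣM about A: T·sin32°·9.4 − 1400·4.7 − 3050·8.2 = 0 → T = 31590/(9.4·0.529919) = 6341.8 ≈ 6342 N.
ΣF_x = 0: A_x − T·cos32° = 0 → A_x = 6341.8 × 0.848048 = 5378 N.
ΣF_y = 0: A_y + T·sin32° − 1400 − 3050 = 0 → A_y = 4450 − 6341.8 × 0.529919 = 1089 N.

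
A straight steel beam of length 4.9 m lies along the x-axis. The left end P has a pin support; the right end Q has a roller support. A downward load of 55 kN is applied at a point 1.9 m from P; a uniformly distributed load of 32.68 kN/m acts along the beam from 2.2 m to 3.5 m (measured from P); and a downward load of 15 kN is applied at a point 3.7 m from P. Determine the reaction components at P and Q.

P_x = 0, P_y = 55.12 kN, Q_y = 57.36 kN

Resultant of the distributed load: 32.68 × 1.3 = 42.484 kN at 2.85 m from P.
Moments about P: Q_y·4.9 − 55·1.9 − (32.68·1.3)·2.85 − 15·3.7 = 0 → Q_y = 281.0794/4.9 = 57.3631 ≈ 57.36 kN.
ΣF_y = 0: P_y + 57.3631 − 55 − 32.68·1.3 − 15 = 0 → P_y = 55.12 kN.
ΣF_x = 0: no horizontal applied forces, so P_x = 0.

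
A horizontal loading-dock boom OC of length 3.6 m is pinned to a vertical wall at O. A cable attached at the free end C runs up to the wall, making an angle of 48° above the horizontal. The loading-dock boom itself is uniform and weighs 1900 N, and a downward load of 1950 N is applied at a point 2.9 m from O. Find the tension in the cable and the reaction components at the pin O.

T = 3392 N, O_x = 2270 N, O_y = 1329 N

ΣM about O: T·sin48°·3.6 − 1900·1.8 − 1950·2.9 = 0 → T = 9075/(3.6·0.743145) = 3392.12 ≈ 3392 N.
ΣF_x = 0: O_x − T·cos48° = 0 → O_x = 3392.12 × 0.669131 = 2270 N.
ΣF_y = 0: O_y + T·sin48° − 1900 − 1950 = 0 → O_y = 3850 − 3392.12 × 0.743145 = 1329 N.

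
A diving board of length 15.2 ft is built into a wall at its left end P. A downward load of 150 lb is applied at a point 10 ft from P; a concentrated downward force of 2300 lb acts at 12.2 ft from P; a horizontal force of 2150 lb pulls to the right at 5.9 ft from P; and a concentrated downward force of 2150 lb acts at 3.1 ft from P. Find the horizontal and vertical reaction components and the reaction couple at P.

ΣF_x = 0: P_x + 2150 = 0 → P_x = -2150 lb.
ΣF_y = 0: P_y − 150 − 2300 − 2150 = 0 → P_y = 4600 lb.
ΣM about P: M_P − 150·10 − 2300·12.2 − 2150·3.1 = 0 → M_P = 36220 lb·ft.

P_x = -2150 lb, P_y = 4600 lb, M_P = 36220 lb·ft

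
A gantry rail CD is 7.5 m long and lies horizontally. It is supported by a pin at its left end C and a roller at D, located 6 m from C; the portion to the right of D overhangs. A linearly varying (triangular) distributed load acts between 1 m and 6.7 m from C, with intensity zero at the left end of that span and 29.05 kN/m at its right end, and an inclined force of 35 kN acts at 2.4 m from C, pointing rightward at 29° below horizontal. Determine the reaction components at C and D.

Resultant of the triangular load: ½ × 29.05 × 5.7 = 82.7925 kN, acting at 4.8 m from C (one-third of the span from the peak).
Moments about C: D_y·6 − (½·29.05·5.7)·4.8 − 35·sin29°·2.4 = 0 → D_y = 438.128/6 = 73.0213 ≈ 73.02 kN.
ΣF_y = 0: C_y + 73.0213 − ½·29.05·5.7 − 35·sin29° = 0 → C_y = 26.74 kN.
ΣF_x = 0: C_x + 35·cos29° = 0 → C_x = -30.61 kN.

C_x = -30.61 kN, C_y = 26.74 kN, D_y = 73.02 kN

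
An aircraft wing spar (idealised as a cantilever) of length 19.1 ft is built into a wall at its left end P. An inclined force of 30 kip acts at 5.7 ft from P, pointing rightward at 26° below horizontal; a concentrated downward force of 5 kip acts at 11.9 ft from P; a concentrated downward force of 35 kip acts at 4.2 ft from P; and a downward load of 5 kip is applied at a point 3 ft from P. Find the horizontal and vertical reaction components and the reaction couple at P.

P_x = -26.96 kip, P_y = 58.15 kip, M_P = 296.5 kip·ft

ΣF_x = 0: P_x + 30·cos26° = 0 → P_x = -26.96 kip.
ΣF_y = 0: P_y − 30·sin26° − 5 − 35 − 5 = 0 → P_y = 58.15 kip.
ΣM about P: M_P − 30·sin26°·5.7 − 5·11.9 − 35·4.2 − 5·3 = 0 → M_P = 296.5 kip·ft.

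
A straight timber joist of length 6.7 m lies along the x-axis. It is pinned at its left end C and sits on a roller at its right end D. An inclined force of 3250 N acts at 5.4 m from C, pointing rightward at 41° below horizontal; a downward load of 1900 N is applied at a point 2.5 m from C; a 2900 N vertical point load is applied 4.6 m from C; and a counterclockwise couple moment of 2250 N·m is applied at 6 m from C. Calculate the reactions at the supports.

Taking moments about C: D_y·6.7 − 3250·sin41°·5.4 − 1900·2.5 − 2900·4.6 + 2250 = 0 → D_y = 27353.8/6.7 = 4082.66 ≈ 4083 N.
ΣF_y = 0: C_y + 4082.66 − 3250·sin41° − 1900 − 2900 = 0 → C_y = 2850 N.
ΣF_x = 0: C_x + 3250·cos41° = 0 → C_x = -2453 N.

C_x = -2453 N, C_y = 2850 N, D_y = 4083 N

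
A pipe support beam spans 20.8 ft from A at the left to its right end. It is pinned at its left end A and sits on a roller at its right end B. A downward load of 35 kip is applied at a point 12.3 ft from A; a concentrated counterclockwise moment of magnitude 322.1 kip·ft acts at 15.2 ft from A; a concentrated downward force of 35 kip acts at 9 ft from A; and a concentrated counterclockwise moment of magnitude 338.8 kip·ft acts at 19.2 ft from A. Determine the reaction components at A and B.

A_x = 0, A_y = 65.93 kip, B_y = 4.067 kip

ΣM about A: B_y·20.8 − 35·12.3 + 322.1 − 35·9 + 338.8 = 0 → B_y = 84.6/20.8 = 4.06731 ≈ 4.067 kip.
ΣF_y = 0: A_y + 4.06731 − 35 − 35 = 0 → A_y = 65.93 kip.
ΣF_x = 0: no horizontal applied forces, so A_x = 0.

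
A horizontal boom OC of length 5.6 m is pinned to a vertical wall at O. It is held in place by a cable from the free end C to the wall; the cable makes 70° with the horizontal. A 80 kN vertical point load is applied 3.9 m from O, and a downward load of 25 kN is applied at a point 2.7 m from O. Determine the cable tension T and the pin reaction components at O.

ΣM about O: T·sin70°·5.6 − 80·3.9 − 25·2.7 = 0 → T = 379.5/(5.6·0.939693) = 72.117 ≈ 72.12 kN.
ΣF_x = 0: O_x − T·cos70° = 0 → O_x = 72.117 × 0.34202 = 24.67 kN.
ΣF_y = 0: O_y + T·sin70° − 80 − 25 = 0 → O_y = 105 − 72.117 × 0.939693 = 37.23 kN.

T = 72.12 kN, O_x = 24.67 kN, O_y = 37.23 kN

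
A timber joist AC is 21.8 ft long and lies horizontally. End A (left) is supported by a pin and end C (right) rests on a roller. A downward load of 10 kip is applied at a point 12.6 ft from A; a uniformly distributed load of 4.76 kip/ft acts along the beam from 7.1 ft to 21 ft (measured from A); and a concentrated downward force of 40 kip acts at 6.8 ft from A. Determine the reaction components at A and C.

A_x = 0, A_y = 55.26 kip, C_y = 60.90 kip

Resultant of the distributed load: 4.76 × 13.9 = 66.164 kip at 14.05 ft from A.
ΣM about A: C_y·21.8 − 10·12.6 − (4.76·13.9)·14.05 − 40·6.8 = 0 → C_y = 1327.6042/21.8 = 60.8993 ≈ 60.90 kip.
ΣF_y = 0: A_y + 60.8993 − 10 − 4.76·13.9 − 40 = 0 → A_y = 55.26 kip.
ΣF_x = 0: no horizontal applied forces, so A_x = 0.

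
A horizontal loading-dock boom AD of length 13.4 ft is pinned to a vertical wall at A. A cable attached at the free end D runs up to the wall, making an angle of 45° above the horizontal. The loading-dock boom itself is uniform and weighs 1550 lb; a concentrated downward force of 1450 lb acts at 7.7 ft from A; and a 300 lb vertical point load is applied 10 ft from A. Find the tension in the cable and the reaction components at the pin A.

T = 2591 lb, A_x = 1832 lb, A_y = 1468 lb

ΣM about A: T·sin45°·13.4 − 1550·6.7 − 1450·7.7 − 300·10 = 0 → T = 24550/(13.4·0.707107) = 2590.97 ≈ 2591 lb.
ΣF_x = 0: A_x − T·cos45° = 0 → A_x = 2590.97 × 0.707107 = 1832 lb.
ΣF_y = 0: A_y + T·sin45° − 1550 − 1450 − 300 = 0 → A_y = 3300 − 2590.97 × 0.707107 = 1468 lb.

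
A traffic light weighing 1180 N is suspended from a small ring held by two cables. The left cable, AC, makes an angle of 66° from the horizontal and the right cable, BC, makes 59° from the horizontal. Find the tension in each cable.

T_AC = 741.9 N, T_BC = 585.9 N

ΣF_x = 0: −T_AC·cos66° + T_BC·cos59° = 0 → T_BC = 0.789722·T_AC.
ΣF_y = 0: T_AC·sin66° + T_BC·sin59° = 1180.
Substitute: T_AC·(0.913545 + 0.789722·0.857167) = 1180 → T_AC = 741.92 ≈ 741.9 N.
Then T_BC = 0.789722 × 741.92 = 585.9 N.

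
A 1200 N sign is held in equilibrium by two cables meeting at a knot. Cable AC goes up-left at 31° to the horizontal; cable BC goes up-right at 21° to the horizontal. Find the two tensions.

ΣF_x = 0: −T_AC·cos31° + T_BC·cos21° = 0 → T_BC = 0.91815·T_AC.
ΣF_y = 0: T_AC·sin31° + T_BC·sin21° = 1200.
Substitute: T_AC·(0.515038 + 0.91815·0.358368) = 1200 → T_AC = 1421.68 ≈ 1422 N.
Then T_BC = 0.91815 × 1421.68 = 1305 N.

T_AC = 1422 N, T_BC = 1305 N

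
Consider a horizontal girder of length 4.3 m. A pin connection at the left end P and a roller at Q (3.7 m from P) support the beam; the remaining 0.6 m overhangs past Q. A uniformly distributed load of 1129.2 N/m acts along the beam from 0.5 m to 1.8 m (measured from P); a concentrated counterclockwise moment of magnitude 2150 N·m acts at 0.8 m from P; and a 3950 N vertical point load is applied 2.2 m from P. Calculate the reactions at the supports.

P_x = 0, P_y = 3194 N, Q_y = 2224 N

Resultant of the distributed load: 1129.2 × 1.3 = 1467.96 N at 1.15 m from P.
ΣM about P: Q_y·3.7 − (1129.2·1.3)·1.15 + 2150 − 3950·2.2 = 0 → Q_y = 8228.154/3.7 = 2223.83 ≈ 2224 N.
ΣF_y = 0: P_y + 2223.83 − 1129.2·1.3 − 3950 = 0 → P_y = 3194 N.
ΣF_x = 0: no horizontal applied forces, so P_x = 0.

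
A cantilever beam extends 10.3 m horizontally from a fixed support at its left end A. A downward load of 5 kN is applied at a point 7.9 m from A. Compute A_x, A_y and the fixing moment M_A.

A_x = 0, A_y = 5.000 kN, M_A = 39.50 kN·m

ΣF_x = 0: A_x = 0.
ΣF_y = 0: A_y − 5 = 0 → A_y = 5.000 kN.
ΣM about A: M_A − 5·7.9 = 0 → M_A = 39.50 kN·m.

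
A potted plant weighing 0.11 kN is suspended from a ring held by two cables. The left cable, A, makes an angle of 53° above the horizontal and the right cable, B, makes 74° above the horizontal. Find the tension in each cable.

T_A = 0.03796 kN, T_B = 0.08289 kN

ΣF_x = 0: −T_A·cos53° + T_B·cos74° = 0 → T_B = 2.18336·T_A.
ΣF_y = 0: T_A·sin53° + T_B·sin74° = 0.11.
Substitute: T_A·(0.798636 + 2.18336·0.961262) = 0.11 → T_A = 0.0379648 ≈ 0.03796 kN.
Then T_B = 2.18336 × 0.0379648 = 0.08289 kN.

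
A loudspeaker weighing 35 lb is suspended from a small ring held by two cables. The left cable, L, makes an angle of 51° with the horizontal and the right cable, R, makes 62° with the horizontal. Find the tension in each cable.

T_L = 17.85 lb, T_R = 23.93 lb

ΣF_x = 0: −T_L·cos51° + T_R·cos62° = 0 → T_R = 1.34049·T_L.
ΣF_y = 0: T_L·sin51° + T_R·sin62° = 35.
Substitute: T_L·(0.777146 + 1.34049·0.882948) = 35 → T_L = 17.8505 ≈ 17.85 lb.
Then T_R = 1.34049 × 17.8505 = 23.93 lb.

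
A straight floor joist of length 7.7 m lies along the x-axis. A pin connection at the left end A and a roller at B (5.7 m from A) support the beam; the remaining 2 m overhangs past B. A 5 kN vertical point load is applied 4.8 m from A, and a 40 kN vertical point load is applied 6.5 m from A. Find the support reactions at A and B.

A_x = 0, A_y = -4.825 kN, B_y = 49.82 kN

Taking moments about A: B_y·5.7 − 5·4.8 − 40·6.5 = 0 → B_y = 284/5.7 = 49.8246 ≈ 49.82 kN.
ΣF_y = 0: A_y + 49.8246 − 5 − 40 = 0 → A_y = -4.825 kN.
ΣF_x = 0: no horizontal applied forces, so A_x = 0.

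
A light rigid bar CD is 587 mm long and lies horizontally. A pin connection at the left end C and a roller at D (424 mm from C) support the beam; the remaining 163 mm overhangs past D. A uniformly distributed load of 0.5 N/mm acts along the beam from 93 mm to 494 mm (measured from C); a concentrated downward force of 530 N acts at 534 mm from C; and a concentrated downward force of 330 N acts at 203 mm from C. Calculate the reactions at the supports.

Resultant of the distributed load: 0.5 × 401 = 200.5 N at 293.5 mm from C.
Moments about C: D_y·424 − (0.5·401)·293.5 − 530·534 − 330·203 = 0 → D_y = 408856.75/424 = 964.285 ≈ 964.3 N.
ΣF_y = 0: C_y + 964.285 − 0.5·401 − 530 − 330 = 0 → C_y = 96.22 N.
ΣF_x = 0: no horizontal applied forces, so C_x = 0.

C_x = 0, C_y = 96.22 N, D_y = 964.3 N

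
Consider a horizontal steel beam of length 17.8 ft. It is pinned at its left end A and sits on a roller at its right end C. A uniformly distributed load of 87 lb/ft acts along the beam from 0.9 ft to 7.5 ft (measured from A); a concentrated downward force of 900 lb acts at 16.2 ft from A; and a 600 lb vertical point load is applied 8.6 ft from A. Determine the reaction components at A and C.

Resultant of the distributed load: 87 × 6.6 = 574.2 lb at 4.2 ft from A.
Moments about A: C_y·17.8 − (87·6.6)·4.2 − 900·16.2 − 600·8.6 = 0 → C_y = 22151.64/17.8 = 1244.47 ≈ 1244 lb.
ΣF_y = 0: A_y + 1244.47 − 87·6.6 − 900 − 600 = 0 → A_y = 829.7 lb.
ΣF_x = 0: no horizontal applied forces, so A_x = 0.

A_x = 0, A_y = 829.7 lb, C_y = 1244 lb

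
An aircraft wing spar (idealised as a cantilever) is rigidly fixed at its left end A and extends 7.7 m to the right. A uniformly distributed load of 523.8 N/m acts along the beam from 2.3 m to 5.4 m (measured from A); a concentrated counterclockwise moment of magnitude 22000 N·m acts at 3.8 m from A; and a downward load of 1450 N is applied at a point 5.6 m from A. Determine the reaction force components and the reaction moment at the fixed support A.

A_x = 0, A_y = 3074 N, M_A = -7628 N·m

Resultant of the distributed load: 523.8 × 3.1 = 1623.78 N at 3.85 m from A.
ΣF_x = 0: A_x = 0.
ΣF_y = 0: A_y − 523.8·3.1 − 1450 = 0 → A_y = 3074 N.
ΣM about A: M_A − (523.8·3.1)·3.85 + 22000 − 1450·5.6 = 0 → M_A = -7628 N·m.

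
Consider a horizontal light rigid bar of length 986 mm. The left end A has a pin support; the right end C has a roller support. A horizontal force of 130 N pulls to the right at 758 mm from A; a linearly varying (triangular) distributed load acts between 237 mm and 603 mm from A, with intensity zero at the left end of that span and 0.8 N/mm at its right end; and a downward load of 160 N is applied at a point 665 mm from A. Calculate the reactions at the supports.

A_x = -130.0 N, A_y = 127.1 N, C_y = 179.3 N

Resultant of the triangular load: ½ × 0.8 × 366 = 146.4 N, acting at 481 mm from A (one-third of the span from the peak).
ΣM about A: C_y·986 − (½·0.8·366)·481 − 160·665 = 0 → C_y = 176818.4/986 = 179.329 ≈ 179.3 N.
ΣF_y = 0: A_y + 179.329 − ½·0.8·366 − 160 = 0 → A_y = 127.1 N.
ΣF_x = 0: A_x + 130 = 0 → A_x = -130.0 N.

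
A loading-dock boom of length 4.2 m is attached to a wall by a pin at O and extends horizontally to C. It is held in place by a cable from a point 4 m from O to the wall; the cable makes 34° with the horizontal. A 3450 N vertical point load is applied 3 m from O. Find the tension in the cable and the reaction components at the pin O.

ΣM about O: T·sin34°·4 − 3450·3 = 0 → T = 10350/(4·0.559193) = 4627.2 ≈ 4627 N.
ΣF_x = 0: O_x − T·cos34° = 0 → O_x = 4627.2 × 0.829038 = 3836 N.
ΣF_y = 0: O_y + T·sin34° − 3450 = 0 → O_y = 3450 − 4627.2 × 0.559193 = 862.5 N.

T = 4627 N, O_x = 3836 N, O_y = 862.5 N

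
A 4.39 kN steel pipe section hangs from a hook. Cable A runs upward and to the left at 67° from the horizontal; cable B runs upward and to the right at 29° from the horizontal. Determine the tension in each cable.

ΣF_x = 0: −T_A·cos67° + T_B·cos29° = 0 → T_B = 0.446744·T_A.
ΣF_y = 0: T_A·sin67° + T_B·sin29° = 4.39.
Substitute: T_A·(0.920505 + 0.446744·0.48481) = 4.39 → T_A = 3.86073 ≈ 3.861 kN.
Then T_B = 0.446744 × 3.86073 = 1.725 kN.

T_A = 3.861 kN, T_B = 1.725 kN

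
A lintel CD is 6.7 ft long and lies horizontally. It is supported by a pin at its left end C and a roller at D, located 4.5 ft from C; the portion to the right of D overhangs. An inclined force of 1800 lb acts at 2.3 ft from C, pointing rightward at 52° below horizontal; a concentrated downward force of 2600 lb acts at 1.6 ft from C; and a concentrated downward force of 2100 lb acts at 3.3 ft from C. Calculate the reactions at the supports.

ΣM about C: D_y·4.5 − 1800·sin52°·2.3 − 2600·1.6 − 2100·3.3 = 0 → D_y = 14352.4/4.5 = 3189.42 ≈ 3189 lb.
ΣF_y = 0: C_y + 3189.42 − 1800·sin52° − 2600 − 2100 = 0 → C_y = 2929 lb.
ΣF_x = 0: C_x + 1800·cos52° = 0 → C_x = -1108 lb.

C_x = -1108 lb, C_y = 2929 lb, D_y = 3189 lb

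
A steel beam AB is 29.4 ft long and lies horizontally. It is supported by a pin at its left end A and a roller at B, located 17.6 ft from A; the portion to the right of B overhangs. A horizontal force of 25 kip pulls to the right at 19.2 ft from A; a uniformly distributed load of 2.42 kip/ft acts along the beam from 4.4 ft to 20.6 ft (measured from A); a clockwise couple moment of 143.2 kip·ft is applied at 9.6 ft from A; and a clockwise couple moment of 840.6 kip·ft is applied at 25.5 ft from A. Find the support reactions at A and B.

A_x = -25.00 kip, A_y = -44.54 kip, B_y = 83.74 kip

Resultant of the distributed load: 2.42 × 16.2 = 39.204 kip at 12.5 ft from A.
ΣM about A: B_y·17.6 − (2.42·16.2)·12.5 − 143.2 − 840.6 = 0 → B_y = 1473.85/17.6 = 83.7415 ≈ 83.74 kip.
ΣF_y = 0: A_y + 83.7415 − 2.42·16.2 = 0 → A_y = -44.54 kip.
ΣF_x = 0: A_x + 25 = 0 → A_x = -25.00 kip.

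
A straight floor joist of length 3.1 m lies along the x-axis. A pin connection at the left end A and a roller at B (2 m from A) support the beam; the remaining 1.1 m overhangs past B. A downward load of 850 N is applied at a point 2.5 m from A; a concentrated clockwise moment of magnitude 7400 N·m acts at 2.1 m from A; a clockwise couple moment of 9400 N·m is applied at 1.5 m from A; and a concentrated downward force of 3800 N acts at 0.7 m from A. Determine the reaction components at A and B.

ΣM about A: B_y·2 − 850·2.5 − 7400 − 9400 − 3800·0.7 = 0 → B_y = 21585/2 = 10792.5 ≈ 10790 N.
ΣF_y = 0: A_y + 10792.5 − 850 − 3800 = 0 → A_y = -6142 N.
ΣF_x = 0: no horizontal applied forces, so A_x = 0.

A_x = 0, A_y = -6142 N, B_y = 10790 N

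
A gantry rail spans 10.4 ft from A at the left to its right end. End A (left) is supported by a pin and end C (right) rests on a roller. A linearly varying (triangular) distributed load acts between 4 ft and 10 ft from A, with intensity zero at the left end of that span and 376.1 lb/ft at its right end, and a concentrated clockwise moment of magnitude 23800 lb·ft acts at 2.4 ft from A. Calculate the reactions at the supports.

A_x = 0, A_y = -2028 lb, C_y = 3156 lb

Resultant of the triangular load: ½ × 376.1 × 6 = 1128.3 lb, acting at 8 ft from A (one-third of the span from the peak).
Taking moments about A: C_y·10.4 − (½·376.1·6)·8 − 23800 = 0 → C_y = 32826.4/10.4 = 3156.38 ≈ 3156 lb.
ΣF_y = 0: A_y + 3156.38 − ½·376.1·6 = 0 → A_y = -2028 lb.
ΣF_x = 0: no horizontal applied forces, so A_x = 0.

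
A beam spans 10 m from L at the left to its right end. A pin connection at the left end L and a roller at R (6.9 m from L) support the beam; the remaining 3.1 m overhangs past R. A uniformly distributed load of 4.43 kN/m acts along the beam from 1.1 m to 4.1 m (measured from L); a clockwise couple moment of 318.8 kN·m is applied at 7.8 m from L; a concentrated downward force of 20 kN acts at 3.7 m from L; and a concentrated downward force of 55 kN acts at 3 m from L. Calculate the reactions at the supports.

L_x = 0, L_y = 2.442 kN, R_y = 85.85 kN

Resultant of the distributed load: 4.43 × 3 = 13.29 kN at 2.6 m from L.
Moments about L: R_y·6.9 − (4.43·3)·2.6 − 318.8 − 20·3.7 − 55·3 = 0 → R_y = 592.354/6.9 = 85.8484 ≈ 85.85 kN.
ΣF_y = 0: L_y + 85.8484 − 4.43·3 − 20 − 55 = 0 → L_y = 2.442 kN.
ΣF_x = 0: no horizontal applied forces, so L_x = 0.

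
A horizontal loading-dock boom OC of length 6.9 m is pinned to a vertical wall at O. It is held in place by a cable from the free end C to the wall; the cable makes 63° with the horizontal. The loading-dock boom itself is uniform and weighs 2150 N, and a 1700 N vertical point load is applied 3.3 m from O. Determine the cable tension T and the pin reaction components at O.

T = 2119 N, O_x = 962.0 N, O_y = 1962 N

ΣM about O: T·sin63°·6.9 − 2150·3.45 − 1700·3.3 = 0 → T = 13027.5/(6.9·0.891007) = 2119 N.
ΣF_x = 0: O_x − T·cos63° = 0 → O_x = 2119 × 0.45399 = 962.0 N.
ΣF_y = 0: O_y + T·sin63° − 2150 − 1700 = 0 → O_y = 3850 − 2119 × 0.891007 = 1962 N.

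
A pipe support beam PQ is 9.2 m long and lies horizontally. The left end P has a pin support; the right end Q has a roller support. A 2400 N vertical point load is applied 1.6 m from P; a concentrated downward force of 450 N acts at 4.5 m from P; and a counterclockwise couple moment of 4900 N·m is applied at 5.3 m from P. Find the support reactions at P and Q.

ΣM about P: Q_y·9.2 − 2400·1.6 − 450·4.5 + 4900 = 0 → Q_y = 965/9.2 = 104.891 ≈ 104.9 N.
ΣF_y = 0: P_y + 104.891 − 2400 − 450 = 0 → P_y = 2745 N.
ΣF_x = 0: no horizontal applied forces, so P_x = 0.

P_x = 0, P_y = 2745 N, Q_y = 104.9 N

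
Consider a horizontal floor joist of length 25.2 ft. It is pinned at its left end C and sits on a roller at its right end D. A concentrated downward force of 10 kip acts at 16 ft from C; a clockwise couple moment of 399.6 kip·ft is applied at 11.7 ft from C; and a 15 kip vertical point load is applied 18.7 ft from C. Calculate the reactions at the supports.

C_x = 0, C_y = -8.337 kip, D_y = 33.34 kip

Taking moments about C: D_y·25.2 − 10·16 − 399.6 − 15·18.7 = 0 → D_y = 840.1/25.2 = 33.3373 ≈ 33.34 kip.
ΣF_y = 0: C_y + 33.3373 − 10 − 15 = 0 → C_y = -8.337 kip.
ΣF_x = 0: no horizontal applied forces, so C_x = 0.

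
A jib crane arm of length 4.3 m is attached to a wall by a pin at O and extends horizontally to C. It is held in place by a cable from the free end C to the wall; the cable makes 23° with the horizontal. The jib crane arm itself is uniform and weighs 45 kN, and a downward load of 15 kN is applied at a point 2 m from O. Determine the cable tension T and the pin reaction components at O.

T = 75.44 kN, O_x = 69.44 kN, O_y = 30.52 kN

ΣM about O: T·sin23°·4.3 − 45·2.15 − 15·2 = 0 → T = 126.75/(4.3·0.390731) = 75.44 kN.
ΣF_x = 0: O_x − T·cos23° = 0 → O_x = 75.44 × 0.920505 = 69.44 kN.
ΣF_y = 0: O_y + T·sin23° − 45 − 15 = 0 → O_y = 60 − 75.44 × 0.390731 = 30.52 kN.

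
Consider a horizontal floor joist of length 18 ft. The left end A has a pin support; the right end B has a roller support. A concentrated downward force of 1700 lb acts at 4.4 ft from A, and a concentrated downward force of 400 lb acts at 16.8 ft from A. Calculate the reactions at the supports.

A_x = 0, A_y = 1311 lb, B_y = 788.9 lb

Taking moments about A: B_y·18 − 1700·4.4 − 400·16.8 = 0 → B_y = 14200/18 = 788.889 ≈ 788.9 lb.
ΣF_y = 0: A_y + 788.889 − 1700 − 400 = 0 → A_y = 1311 lb.
ΣF_x = 0: no horizontal applied forces, so A_x = 0.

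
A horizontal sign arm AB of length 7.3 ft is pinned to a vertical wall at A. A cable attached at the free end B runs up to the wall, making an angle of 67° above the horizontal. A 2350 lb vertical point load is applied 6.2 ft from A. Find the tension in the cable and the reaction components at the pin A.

T = 2168 lb, A_x = 847.2 lb, A_y = 354.1 lb

ΣM about A: T·sin67°·7.3 − 2350·6.2 = 0 → T = 14570/(7.3·0.920505) = 2168.26 ≈ 2168 lb.
ΣF_x = 0: A_x − T·cos67° = 0 → A_x = 2168.26 × 0.390731 = 847.2 lb.
ΣF_y = 0: A_y + T·sin67° − 2350 = 0 → A_y = 2350 − 2168.26 × 0.920505 = 354.1 lb.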